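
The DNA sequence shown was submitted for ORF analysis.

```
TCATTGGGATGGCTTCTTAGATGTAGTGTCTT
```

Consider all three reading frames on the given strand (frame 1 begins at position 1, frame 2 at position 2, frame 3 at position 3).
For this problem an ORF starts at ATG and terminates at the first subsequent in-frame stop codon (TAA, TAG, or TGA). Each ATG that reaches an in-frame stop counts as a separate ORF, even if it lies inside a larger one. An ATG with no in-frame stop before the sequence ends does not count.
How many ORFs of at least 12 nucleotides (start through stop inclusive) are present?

1

Frame 1: TCA TTG GGA TGG CTT CTT AGA TGT AGT GTC — no ATG→stop ORF.
Frame 2: CAT TGG GAT GGC TTC TTA GAT GTA GTG TCT — no ATG→stop ORF.
Frame 3: ATT GGG ATG GCT TCT TAG ATG TAG TGT CTT — ATG at 9, stop TAG at 18 → 12 nt; ATG at 21, stop TAG at 24 → 6 nt.
ORFs ≥ 12 nucleotides: frame 3 9–20 (12 nucleotides). Count = 1.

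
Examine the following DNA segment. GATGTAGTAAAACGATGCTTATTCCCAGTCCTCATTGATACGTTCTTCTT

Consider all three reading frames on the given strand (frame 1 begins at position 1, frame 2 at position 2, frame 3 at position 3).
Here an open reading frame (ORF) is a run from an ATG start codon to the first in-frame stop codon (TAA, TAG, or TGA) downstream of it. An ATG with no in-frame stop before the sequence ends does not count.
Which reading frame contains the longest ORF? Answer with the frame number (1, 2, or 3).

3

Frame 1: GAT GTA GTA AAA CGA TGC TTA TTC CCA GTC CTC ATT GAT ACG TTC TTC — no ATG→stop ORF.
Frame 2: ATG TAG TAA AAC GAT GCT TAT TCC CAG TCC TCA TTG ATA CGT TCT TCT — ATG at 2, stop TAG at 5 → 6 nt.
Frame 3: TGT AGT AAA ACG ATG CTT ATT CCC AGT CCT CAT TGA TAC GTT CTT CTT — ATG at 15, stop TGA at 36 → 24 nt.
Longest ORF is 24 nt in frame 3 (positions 15–38).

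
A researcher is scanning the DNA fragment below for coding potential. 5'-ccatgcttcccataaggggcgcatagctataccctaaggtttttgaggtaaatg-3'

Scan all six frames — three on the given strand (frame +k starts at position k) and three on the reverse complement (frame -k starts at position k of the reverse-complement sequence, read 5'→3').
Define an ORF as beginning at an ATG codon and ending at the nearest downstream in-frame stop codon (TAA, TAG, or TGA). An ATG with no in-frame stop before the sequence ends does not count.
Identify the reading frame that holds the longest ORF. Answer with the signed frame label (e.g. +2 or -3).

Reverse complement (5'→3'): CATTTACCTCAAAAACCTTAGGGTATAGCTATGCGCCCCTTATGGGAAGCATGG
Frame +1: CCA TGC TTC CCA TAA GGG GCG CAT AGC TAT ACC CTA AGG TTT TTG AGG TAA ATG — no ATG→stop ORF.
Frame +2: CAT GCT TCC CAT AAG GGG CGC ATA GCT ATA CCC TAA GGT TTT TGA GGT AAA — no ATG→stop ORF.
Frame +3: ATG CTT CCC ATA AGG GGC GCA TAG CTA TAC CCT AAG GTT TTT GAG GTA AAT — ATG at 3, stop TAG at 24 → 24 nt.
Frame -1: CAT TTA CCT CAA AAA CCT TAG GGT ATA GCT ATG CGC CCC TTA TGG GAA GCA TGG — no ATG→stop ORF.
Frame -2: ATT TAC CTC AAA AAC CTT AGG GTA TAG CTA TGC GCC CCT TAT GGG AAG CAT — no ATG→stop ORF.
Frame -3: TTT ACC TCA AAA ACC TTA GGG TAT AGC TAT GCG CCC CTT ATG GGA AGC ATG — no ATG→stop ORF.
Longest ORF is 24 nt in frame +3 (positions 3–26).

+3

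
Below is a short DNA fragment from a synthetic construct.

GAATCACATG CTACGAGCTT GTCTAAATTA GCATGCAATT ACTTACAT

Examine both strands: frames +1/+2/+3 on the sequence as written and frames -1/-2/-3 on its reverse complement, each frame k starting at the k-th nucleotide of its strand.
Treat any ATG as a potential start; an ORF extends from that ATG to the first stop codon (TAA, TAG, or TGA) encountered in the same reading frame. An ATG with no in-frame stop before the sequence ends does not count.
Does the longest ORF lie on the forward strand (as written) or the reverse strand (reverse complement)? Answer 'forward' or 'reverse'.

Reverse complement (5'→3'): ATGTAAGTAATTGCATGCTAATTTAGACAAGCTCGTAGCATGTGATTC
Frame +1: GAA TCA CAT GCT ACG AGC TTG TCT AAA TTA GCA TGC AAT TAC TTA CAT — no ATG→stop ORF.
Frame +2: AAT CAC ATG CTA CGA GCT TGT CTA AAT TAG CAT GCA ATT ACT TAC — ATG at 8, stop TAG at 29 → 24 nt.
Frame +3: ATC ACA TGC TAC GAG CTT GTC TAA ATT AGC ATG CAA TTA CTT ACA — no ATG→stop ORF.
Frame -1: ATG TAA GTA ATT GCA TGC TAA TTT AGA CAA GCT CGT AGC ATG TGA TTC — ATG at 1, stop TAA at 4 → 6 nt; ATG at 40, stop TGA at 43 → 6 nt.
Frame -2: TGT AAG TAA TTG CAT GCT AAT TTA GAC AAG CTC GTA GCA TGT GAT — no ATG→stop ORF.
Frame -3: GTA AGT AAT TGC ATG CTA ATT TAG ACA AGC TCG TAG CAT GTG ATT — ATG at 15, stop TAG at 24 → 12 nt.
Forward-strand max 24 nt; reverse-strand max 12 nt. The forward strand has the longer ORF.

forward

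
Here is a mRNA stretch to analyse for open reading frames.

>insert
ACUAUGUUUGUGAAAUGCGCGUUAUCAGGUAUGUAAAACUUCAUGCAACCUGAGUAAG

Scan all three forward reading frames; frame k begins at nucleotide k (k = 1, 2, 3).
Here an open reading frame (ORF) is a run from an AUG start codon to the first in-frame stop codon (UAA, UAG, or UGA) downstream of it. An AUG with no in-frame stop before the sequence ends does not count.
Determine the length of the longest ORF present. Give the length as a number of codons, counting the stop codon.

Frame 1: ACU AUG UUU GUG AAA UGC GCG UUA UCA GGU AUG UAA AAC UUC AUG CAA CCU GAG UAA — AUG at 4, stop UAA at 34 → 33 nt; AUG at 31, stop UAA at 34 → 6 nt; AUG at 43, stop UAA at 55 → 15 nt.
Frame 2: CUA UGU UUG UGA AAU GCG CGU UAU CAG GUA UGU AAA ACU UCA UGC AAC CUG AGU AAG — no AUG→stop ORF.
Frame 3: UAU GUU UGU GAA AUG CGC GUU AUC AGG UAU GUA AAA CUU CAU GCA ACC UGA GUA — AUG at 15, stop UGA at 51 → 39 nt.
Longest: frame 3, positions 15–53, 39 nt = 13 codons = 12 aa. → 13 codons.

13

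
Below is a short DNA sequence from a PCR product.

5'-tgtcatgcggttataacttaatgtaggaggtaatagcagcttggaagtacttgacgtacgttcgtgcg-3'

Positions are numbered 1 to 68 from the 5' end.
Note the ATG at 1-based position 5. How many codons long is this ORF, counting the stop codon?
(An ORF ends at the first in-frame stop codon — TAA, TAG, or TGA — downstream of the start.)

4

Codons from position 5: ATG (5–7), CGG (8–10), TTA (11–13), TAA (14–16).
TAA is the first in-frame stop; that's 4 codons including the stop.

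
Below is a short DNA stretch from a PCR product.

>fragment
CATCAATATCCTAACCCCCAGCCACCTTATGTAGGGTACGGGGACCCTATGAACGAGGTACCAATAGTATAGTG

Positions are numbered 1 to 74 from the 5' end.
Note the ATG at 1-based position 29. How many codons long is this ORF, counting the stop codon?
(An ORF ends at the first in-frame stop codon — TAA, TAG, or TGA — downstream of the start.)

Codons from position 29: ATG (29–31), TAG (32–34).
TAG is the first in-frame stop; that's 2 codons including the stop.

2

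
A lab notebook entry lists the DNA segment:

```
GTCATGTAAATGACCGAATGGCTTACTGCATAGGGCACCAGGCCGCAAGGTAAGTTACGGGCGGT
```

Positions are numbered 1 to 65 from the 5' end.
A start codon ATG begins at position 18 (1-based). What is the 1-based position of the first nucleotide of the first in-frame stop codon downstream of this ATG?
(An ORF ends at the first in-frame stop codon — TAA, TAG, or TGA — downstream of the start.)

51

Codons from position 18: ATG (18–20), GCT (21–23), TAC (24–26), TGC (27–29), ATA (30–32), GGG (33–35), CAC (36–38), CAG (39–41), GCC (42–44), GCA (45–47), AGG (48–50), TAA (51–53).
TAA is a stop codon; it begins at position 51.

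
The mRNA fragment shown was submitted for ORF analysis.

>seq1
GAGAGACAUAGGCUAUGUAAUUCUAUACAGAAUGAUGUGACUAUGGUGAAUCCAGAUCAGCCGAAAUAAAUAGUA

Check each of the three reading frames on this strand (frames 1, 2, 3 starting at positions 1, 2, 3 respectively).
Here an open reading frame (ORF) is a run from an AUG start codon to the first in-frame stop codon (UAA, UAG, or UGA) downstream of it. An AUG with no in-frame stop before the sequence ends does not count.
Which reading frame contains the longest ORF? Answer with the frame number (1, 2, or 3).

Frame 1: GAG AGA CAU AGG CUA UGU AAU UCU AUA CAG AAU GAU GUG ACU AUG GUG AAU CCA GAU CAG CCG AAA UAA AUA GUA — AUG at 43, stop UAA at 67 → 27 nt.
Frame 2: AGA GAC AUA GGC UAU GUA AUU CUA UAC AGA AUG AUG UGA CUA UGG UGA AUC CAG AUC AGC CGA AAU AAA UAG — AUG at 32, stop UGA at 38 → 9 nt; AUG at 35, stop UGA at 38 → 6 nt.
Frame 3: GAG ACA UAG GCU AUG UAA UUC UAU ACA GAA UGA UGU GAC UAU GGU GAA UCC AGA UCA GCC GAA AUA AAU AGU — AUG at 15, stop UAA at 18 → 6 nt.
Longest ORF is 27 nt in frame 1 (positions 43–69).

1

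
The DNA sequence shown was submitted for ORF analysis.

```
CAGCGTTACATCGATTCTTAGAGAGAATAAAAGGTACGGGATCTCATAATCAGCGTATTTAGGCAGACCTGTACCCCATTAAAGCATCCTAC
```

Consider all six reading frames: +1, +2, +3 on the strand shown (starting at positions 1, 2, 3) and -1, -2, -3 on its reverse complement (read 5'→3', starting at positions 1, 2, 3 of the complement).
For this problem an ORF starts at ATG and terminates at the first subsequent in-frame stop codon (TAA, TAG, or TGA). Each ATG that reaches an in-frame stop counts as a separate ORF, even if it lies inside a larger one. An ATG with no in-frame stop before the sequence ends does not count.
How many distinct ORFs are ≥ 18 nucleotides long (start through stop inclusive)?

Reverse complement (5'→3'): GTAGGATGCTTTAATGGGGTACAGGTCTGCCTAAATACGCTGATTATGAGATCCCGTACCTTTTATTCTCTCTAAGAATCGATGTAACGCTG
Frame +1: CAG CGT TAC ATC GAT TCT TAG AGA GAA TAA AAG GTA CGG GAT CTC ATA ATC AGC GTA TTT AGG CAG ACC TGT ACC CCA TTA AAG CAT CCT — no ATG→stop ORF.
Frame +2: AGC GTT ACA TCG ATT CTT AGA GAG AAT AAA AGG TAC GGG ATC TCA TAA TCA GCG TAT TTA GGC AGA CCT GTA CCC CAT TAA AGC ATC CTA — no ATG→stop ORF.
Frame +3: GCG TTA CAT CGA TTC TTA GAG AGA ATA AAA GGT ACG GGA TCT CAT AAT CAG CGT ATT TAG GCA GAC CTG TAC CCC ATT AAA GCA TCC TAC — no ATG→stop ORF.
Frame -1: GTA GGA TGC TTT AAT GGG GTA CAG GTC TGC CTA AAT ACG CTG ATT ATG AGA TCC CGT ACC TTT TAT TCT CTC TAA GAA TCG ATG TAA CGC — ATG at 46, stop TAA at 73 → 30 nt; ATG at 82, stop TAA at 85 → 6 nt.
Frame -2: TAG GAT GCT TTA ATG GGG TAC AGG TCT GCC TAA ATA CGC TGA TTA TGA GAT CCC GTA CCT TTT ATT CTC TCT AAG AAT CGA TGT AAC GCT — ATG at 14, stop TAA at 32 → 21 nt.
Frame -3: AGG ATG CTT TAA TGG GGT ACA GGT CTG CCT AAA TAC GCT GAT TAT GAG ATC CCG TAC CTT TTA TTC TCT CTA AGA ATC GAT GTA ACG CTG — ATG at 6, stop TAA at 12 → 9 nt.
ORFs ≥ 18 nucleotides: frame -1 46–75 (30 nucleotides), frame -2 14–34 (21 nucleotides). Count = 2.

2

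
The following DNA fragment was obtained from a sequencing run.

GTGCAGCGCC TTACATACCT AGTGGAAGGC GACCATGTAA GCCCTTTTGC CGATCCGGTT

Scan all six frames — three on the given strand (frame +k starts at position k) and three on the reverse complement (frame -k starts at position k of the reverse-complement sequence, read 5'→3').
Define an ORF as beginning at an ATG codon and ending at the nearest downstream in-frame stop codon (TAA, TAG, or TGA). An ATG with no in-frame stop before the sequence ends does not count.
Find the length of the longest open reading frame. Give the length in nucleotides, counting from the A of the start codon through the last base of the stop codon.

Reverse complement (5'→3'): AACCGGATCGGCAAAAGGGCTTACATGGTCGCCTTCCACTAGGTATGTAAGGCGCTGCAC
Frame +1: GTG CAG CGC CTT ACA TAC CTA GTG GAA GGC GAC CAT GTA AGC CCT TTT GCC GAT CCG GTT — no ATG→stop ORF.
Frame +2: TGC AGC GCC TTA CAT ACC TAG TGG AAG GCG ACC ATG TAA GCC CTT TTG CCG ATC CGG — ATG at 35, stop TAA at 38 → 6 nt.
Frame +3: GCA GCG CCT TAC ATA CCT AGT GGA AGG CGA CCA TGT AAG CCC TTT TGC CGA TCC GGT — no ATG→stop ORF.
Frame -1: AAC CGG ATC GGC AAA AGG GCT TAC ATG GTC GCC TTC CAC TAG GTA TGT AAG GCG CTG CAC — ATG at 25, stop TAG at 40 → 18 nt.
Frame -2: ACC GGA TCG GCA AAA GGG CTT ACA TGG TCG CCT TCC ACT AGG TAT GTA AGG CGC TGC — no ATG→stop ORF.
Frame -3: CCG GAT CGG CAA AAG GGC TTA CAT GGT CGC CTT CCA CTA GGT ATG TAA GGC GCT GCA — ATG at 45, stop TAA at 48 → 6 nt.
Longest: frame -1, positions 25–42, 18 nt = 6 codons = 5 aa. → 18 nucleotides.

18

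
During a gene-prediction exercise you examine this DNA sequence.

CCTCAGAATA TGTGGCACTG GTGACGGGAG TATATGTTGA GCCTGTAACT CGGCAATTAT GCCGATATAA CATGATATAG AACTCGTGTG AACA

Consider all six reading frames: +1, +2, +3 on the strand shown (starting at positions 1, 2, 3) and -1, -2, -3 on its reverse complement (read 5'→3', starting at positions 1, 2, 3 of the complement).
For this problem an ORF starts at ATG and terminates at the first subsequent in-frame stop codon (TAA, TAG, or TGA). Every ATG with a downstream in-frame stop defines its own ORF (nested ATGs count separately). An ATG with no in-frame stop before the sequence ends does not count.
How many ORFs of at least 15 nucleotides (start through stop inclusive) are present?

Reverse complement (5'→3'): TGTTCACACGAGTTCTATATCATGTTATATCGGCATAATTGCCGAGTTACAGGCTCAACATATACTCCCGTCACCAGTGCCACATATTCTGAGG
Frame +1: CCT CAG AAT ATG TGG CAC TGG TGA CGG GAG TAT ATG TTG AGC CTG TAA CTC GGC AAT TAT GCC GAT ATA ACA TGA TAT AGA ACT CGT GTG AAC — ATG at 10, stop TGA at 22 → 15 nt; ATG at 34, stop TAA at 46 → 15 nt.
Frame +2: CTC AGA ATA TGT GGC ACT GGT GAC GGG AGT ATA TGT TGA GCC TGT AAC TCG GCA ATT ATG CCG ATA TAA CAT GAT ATA GAA CTC GTG TGA ACA — ATG at 59, stop TAA at 68 → 12 nt.
Frame +3: TCA GAA TAT GTG GCA CTG GTG ACG GGA GTA TAT GTT GAG CCT GTA ACT CGG CAA TTA TGC CGA TAT AAC ATG ATA TAG AAC TCG TGT GAA — ATG at 72, stop TAG at 78 → 9 nt.
Frame -1: TGT TCA CAC GAG TTC TAT ATC ATG TTA TAT CGG CAT AAT TGC CGA GTT ACA GGC TCA ACA TAT ACT CCC GTC ACC AGT GCC ACA TAT TCT GAG — no ATG→stop ORF.
Frame -2: GTT CAC ACG AGT TCT ATA TCA TGT TAT ATC GGC ATA ATT GCC GAG TTA CAG GCT CAA CAT ATA CTC CCG TCA CCA GTG CCA CAT ATT CTG AGG — no ATG→stop ORF.
Frame -3: TTC ACA CGA GTT CTA TAT CAT GTT ATA TCG GCA TAA TTG CCG AGT TAC AGG CTC AAC ATA TAC TCC CGT CAC CAG TGC CAC ATA TTC TGA — no ATG→stop ORF.
ORFs ≥ 15 nucleotides: frame +1 10–24 (15 nucleotides), frame +1 34–48 (15 nucleotides). Count = 2.

2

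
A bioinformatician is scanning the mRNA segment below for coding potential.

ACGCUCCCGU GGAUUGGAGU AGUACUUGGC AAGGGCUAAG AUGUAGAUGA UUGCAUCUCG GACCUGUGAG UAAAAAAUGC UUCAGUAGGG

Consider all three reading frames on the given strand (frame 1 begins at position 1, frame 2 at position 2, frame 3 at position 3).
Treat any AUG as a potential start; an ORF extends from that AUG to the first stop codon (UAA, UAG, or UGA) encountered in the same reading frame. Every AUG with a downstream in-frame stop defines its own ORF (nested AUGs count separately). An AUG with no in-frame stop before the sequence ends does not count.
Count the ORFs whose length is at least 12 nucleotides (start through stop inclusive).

2

Frame 1: ACG CUC CCG UGG AUU GGA GUA GUA CUU GGC AAG GGC UAA GAU GUA GAU GAU UGC AUC UCG GAC CUG UGA GUA AAA AAU GCU UCA GUA GGG — no AUG→stop ORF.
Frame 2: CGC UCC CGU GGA UUG GAG UAG UAC UUG GCA AGG GCU AAG AUG UAG AUG AUU GCA UCU CGG ACC UGU GAG UAA AAA AUG CUU CAG UAG — AUG at 41, stop UAG at 44 → 6 nt; AUG at 47, stop UAA at 71 → 27 nt; AUG at 77, stop UAG at 86 → 12 nt.
Frame 3: GCU CCC GUG GAU UGG AGU AGU ACU UGG CAA GGG CUA AGA UGU AGA UGA UUG CAU CUC GGA CCU GUG AGU AAA AAA UGC UUC AGU AGG — no AUG→stop ORF.
ORFs ≥ 12 nucleotides: frame 2 47–73 (27 nucleotides), frame 2 77–88 (12 nucleotides). Count = 2.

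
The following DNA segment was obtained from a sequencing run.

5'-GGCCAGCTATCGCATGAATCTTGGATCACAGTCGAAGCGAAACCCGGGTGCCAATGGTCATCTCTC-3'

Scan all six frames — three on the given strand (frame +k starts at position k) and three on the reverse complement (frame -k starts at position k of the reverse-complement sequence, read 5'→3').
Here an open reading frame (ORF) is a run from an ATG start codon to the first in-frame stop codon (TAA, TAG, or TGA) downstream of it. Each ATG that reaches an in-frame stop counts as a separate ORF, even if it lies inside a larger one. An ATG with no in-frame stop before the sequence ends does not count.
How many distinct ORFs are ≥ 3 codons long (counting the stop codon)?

Reverse complement (5'→3'): GAGAGATGACCATTGGCACCCGGGTTTCGCTTCGACTGTGATCCAAGATTCATGCGATAGCTGGCC
Frame +1: GGC CAG CTA TCG CAT GAA TCT TGG ATC ACA GTC GAA GCG AAA CCC GGG TGC CAA TGG TCA TCT CTC — no ATG→stop ORF.
Frame +2: GCC AGC TAT CGC ATG AAT CTT GGA TCA CAG TCG AAG CGA AAC CCG GGT GCC AAT GGT CAT CTC — no ATG→stop ORF.
Frame +3: CCA GCT ATC GCA TGA ATC TTG GAT CAC AGT CGA AGC GAA ACC CGG GTG CCA ATG GTC ATC TCT — no ATG→stop ORF.
Frame -1: GAG AGA TGA CCA TTG GCA CCC GGG TTT CGC TTC GAC TGT GAT CCA AGA TTC ATG CGA TAG CTG GCC — ATG at 52, stop TAG at 58 → 9 nt.
Frame -2: AGA GAT GAC CAT TGG CAC CCG GGT TTC GCT TCG ACT GTG ATC CAA GAT TCA TGC GAT AGC TGG — no ATG→stop ORF.
Frame -3: GAG ATG ACC ATT GGC ACC CGG GTT TCG CTT CGA CTG TGA TCC AAG ATT CAT GCG ATA GCT GGC — ATG at 6, stop TGA at 39 → 36 nt.
ORFs ≥ 3 codons: frame -1 52–60 (3 codons), frame -3 6–41 (12 codons). Count = 2.

2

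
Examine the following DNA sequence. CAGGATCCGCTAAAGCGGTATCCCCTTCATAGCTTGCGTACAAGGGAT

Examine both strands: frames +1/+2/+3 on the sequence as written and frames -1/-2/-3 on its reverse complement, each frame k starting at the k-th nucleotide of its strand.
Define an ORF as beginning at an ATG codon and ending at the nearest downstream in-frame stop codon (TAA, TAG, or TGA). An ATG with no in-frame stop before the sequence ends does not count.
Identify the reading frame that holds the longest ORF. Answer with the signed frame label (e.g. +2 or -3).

Reverse complement (5'→3'): ATCCCTTGTACGCAAGCTATGAAGGGGATACCGCTTTAGCGGATCCTG
Frame +1: CAG GAT CCG CTA AAG CGG TAT CCC CTT CAT AGC TTG CGT ACA AGG GAT — no ATG→stop ORF.
Frame +2: AGG ATC CGC TAA AGC GGT ATC CCC TTC ATA GCT TGC GTA CAA GGG — no ATG→stop ORF.
Frame +3: GGA TCC GCT AAA GCG GTA TCC CCT TCA TAG CTT GCG TAC AAG GGA — no ATG→stop ORF.
Frame -1: ATC CCT TGT ACG CAA GCT ATG AAG GGG ATA CCG CTT TAG CGG ATC CTG — ATG at 19, stop TAG at 37 → 21 nt.
Frame -2: TCC CTT GTA CGC AAG CTA TGA AGG GGA TAC CGC TTT AGC GGA TCC — no ATG→stop ORF.
Frame -3: CCC TTG TAC GCA AGC TAT GAA GGG GAT ACC GCT TTA GCG GAT CCT — no ATG→stop ORF.
Longest ORF is 21 nt in frame -1 (positions 19–39).

-1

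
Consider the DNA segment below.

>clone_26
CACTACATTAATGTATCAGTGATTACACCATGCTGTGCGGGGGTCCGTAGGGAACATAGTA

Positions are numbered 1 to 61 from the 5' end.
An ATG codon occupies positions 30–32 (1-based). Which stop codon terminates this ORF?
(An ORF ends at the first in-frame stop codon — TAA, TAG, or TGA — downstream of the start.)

Codons from position 30: ATG (30–32), CTG (33–35), TGC (36–38), GGG (39–41), GGT (42–44), CCG (45–47), TAG (48–50).
The first in-frame stop codon is TAG.

TAG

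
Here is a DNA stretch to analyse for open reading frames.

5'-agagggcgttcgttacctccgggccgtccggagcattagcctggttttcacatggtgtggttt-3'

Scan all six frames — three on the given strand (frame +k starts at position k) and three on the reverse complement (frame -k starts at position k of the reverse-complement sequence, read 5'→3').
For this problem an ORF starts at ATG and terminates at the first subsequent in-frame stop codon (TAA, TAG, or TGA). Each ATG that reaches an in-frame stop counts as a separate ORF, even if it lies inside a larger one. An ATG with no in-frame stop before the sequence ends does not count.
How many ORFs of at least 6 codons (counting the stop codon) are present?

Reverse complement (5'→3'): AAACCACACCATGTGAAAACCAGGCTAATGCTCCGGACGGCCCGGAGGTAACGAACGCCCTCT
Frame +1: AGA GGG CGT TCG TTA CCT CCG GGC CGT CCG GAG CAT TAG CCT GGT TTT CAC ATG GTG TGG TTT — no ATG→stop ORF.
Frame +2: GAG GGC GTT CGT TAC CTC CGG GCC GTC CGG AGC ATT AGC CTG GTT TTC ACA TGG TGT GGT — no ATG→stop ORF.
Frame +3: AGG GCG TTC GTT ACC TCC GGG CCG TCC GGA GCA TTA GCC TGG TTT TCA CAT GGT GTG GTT — no ATG→stop ORF.
Frame -1: AAA CCA CAC CAT GTG AAA ACC AGG CTA ATG CTC CGG ACG GCC CGG AGG TAA CGA ACG CCC TCT — ATG at 28, stop TAA at 49 → 24 nt.
Frame -2: AAC CAC ACC ATG TGA AAA CCA GGC TAA TGC TCC GGA CGG CCC GGA GGT AAC GAA CGC CCT — ATG at 11, stop TGA at 14 → 6 nt.
Frame -3: ACC ACA CCA TGT GAA AAC CAG GCT AAT GCT CCG GAC GGC CCG GAG GTA ACG AAC GCC CTC — no ATG→stop ORF.
ORFs ≥ 6 codons: frame -1 28–51 (8 codons). Count = 1.

1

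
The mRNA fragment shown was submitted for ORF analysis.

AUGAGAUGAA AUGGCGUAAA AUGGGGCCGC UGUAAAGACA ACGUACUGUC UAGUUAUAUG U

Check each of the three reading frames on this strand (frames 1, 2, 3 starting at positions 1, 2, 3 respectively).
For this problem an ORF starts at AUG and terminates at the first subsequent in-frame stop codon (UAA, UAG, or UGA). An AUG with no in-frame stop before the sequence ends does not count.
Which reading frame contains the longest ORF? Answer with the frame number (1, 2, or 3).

Frame 1: AUG AGA UGA AAU GGC GUA AAA UGG GGC CGC UGU AAA GAC AAC GUA CUG UCU AGU UAU AUG — AUG at 1, stop UGA at 7 → 9 nt.
Frame 2: UGA GAU GAA AUG GCG UAA AAU GGG GCC GCU GUA AAG ACA ACG UAC UGU CUA GUU AUA UGU — AUG at 11, stop UAA at 17 → 9 nt.
Frame 3: GAG AUG AAA UGG CGU AAA AUG GGG CCG CUG UAA AGA CAA CGU ACU GUC UAG UUA UAU — AUG at 6, stop UAA at 33 → 30 nt; AUG at 21, stop UAA at 33 → 15 nt.
Longest ORF is 30 nt in frame 3 (positions 6–35).

3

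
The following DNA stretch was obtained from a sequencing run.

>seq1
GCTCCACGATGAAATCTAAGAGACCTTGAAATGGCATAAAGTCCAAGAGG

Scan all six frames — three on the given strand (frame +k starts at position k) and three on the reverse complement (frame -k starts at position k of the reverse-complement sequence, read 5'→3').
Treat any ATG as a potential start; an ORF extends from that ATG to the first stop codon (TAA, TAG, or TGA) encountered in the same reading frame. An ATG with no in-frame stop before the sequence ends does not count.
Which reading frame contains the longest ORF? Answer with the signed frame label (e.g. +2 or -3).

Reverse complement (5'→3'): CCTCTTGGACTTTATGCCATTTCAAGGTCTCTTAGATTTCATCGTGGAGC
Frame +1: GCT CCA CGA TGA AAT CTA AGA GAC CTT GAA ATG GCA TAA AGT CCA AGA — ATG at 31, stop TAA at 37 → 9 nt.
Frame +2: CTC CAC GAT GAA ATC TAA GAG ACC TTG AAA TGG CAT AAA GTC CAA GAG — no ATG→stop ORF.
Frame +3: TCC ACG ATG AAA TCT AAG AGA CCT TGA AAT GGC ATA AAG TCC AAG AGG — ATG at 9, stop TGA at 27 → 21 nt.
Frame -1: CCT CTT GGA CTT TAT GCC ATT TCA AGG TCT CTT AGA TTT CAT CGT GGA — no ATG→stop ORF.
Frame -2: CTC TTG GAC TTT ATG CCA TTT CAA GGT CTC TTA GAT TTC ATC GTG GAG — no ATG→stop ORF.
Frame -3: TCT TGG ACT TTA TGC CAT TTC AAG GTC TCT TAG ATT TCA TCG TGG AGC — no ATG→stop ORF.
Longest ORF is 21 nt in frame +3 (positions 9–29).

+3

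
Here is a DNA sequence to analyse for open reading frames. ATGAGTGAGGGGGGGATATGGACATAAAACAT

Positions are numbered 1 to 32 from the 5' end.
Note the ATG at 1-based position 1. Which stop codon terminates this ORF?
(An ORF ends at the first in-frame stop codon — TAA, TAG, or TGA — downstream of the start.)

TAA

Codons from position 1: ATG (1–3), AGT (4–6), GAG (7–9), GGG (10–12), GGG (13–15), ATA (16–18), TGG (19–21), ACA (22–24), TAA (25–27).
The first in-frame stop codon is TAA.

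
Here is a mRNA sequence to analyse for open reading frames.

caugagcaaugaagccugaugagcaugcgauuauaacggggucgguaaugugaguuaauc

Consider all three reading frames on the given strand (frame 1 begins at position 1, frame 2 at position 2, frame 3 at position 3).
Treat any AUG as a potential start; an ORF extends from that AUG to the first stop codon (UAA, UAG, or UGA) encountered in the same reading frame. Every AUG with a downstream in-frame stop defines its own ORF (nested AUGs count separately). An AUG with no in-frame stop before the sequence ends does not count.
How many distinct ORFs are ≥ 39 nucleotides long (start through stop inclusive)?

1

Frame 1: CAU GAG CAA UGA AGC CUG AUG AGC AUG CGA UUA UAA CGG GGU CGG UAA UGU GAG UUA AUC — AUG at 19, stop UAA at 34 → 18 nt; AUG at 25, stop UAA at 34 → 12 nt.
Frame 2: AUG AGC AAU GAA GCC UGA UGA GCA UGC GAU UAU AAC GGG GUC GGU AAU GUG AGU UAA — AUG at 2, stop UGA at 17 → 18 nt.
Frame 3: UGA GCA AUG AAG CCU GAU GAG CAU GCG AUU AUA ACG GGG UCG GUA AUG UGA GUU AAU — AUG at 9, stop UGA at 51 → 45 nt; AUG at 48, stop UGA at 51 → 6 nt.
ORFs ≥ 39 nucleotides: frame 3 9–53 (45 nucleotides). Count = 1.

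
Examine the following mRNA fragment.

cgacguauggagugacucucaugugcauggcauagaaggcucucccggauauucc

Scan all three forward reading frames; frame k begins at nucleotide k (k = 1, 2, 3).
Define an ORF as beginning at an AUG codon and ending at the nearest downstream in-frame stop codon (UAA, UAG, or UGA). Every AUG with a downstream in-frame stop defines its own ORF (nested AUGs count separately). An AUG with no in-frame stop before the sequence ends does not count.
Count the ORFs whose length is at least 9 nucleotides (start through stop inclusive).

Frame 1: CGA CGU AUG GAG UGA CUC UCA UGU GCA UGG CAU AGA AGG CUC UCC CGG AUA UUC — AUG at 7, stop UGA at 13 → 9 nt.
Frame 2: GAC GUA UGG AGU GAC UCU CAU GUG CAU GGC AUA GAA GGC UCU CCC GGA UAU UCC — no AUG→stop ORF.
Frame 3: ACG UAU GGA GUG ACU CUC AUG UGC AUG GCA UAG AAG GCU CUC CCG GAU AUU — AUG at 21, stop UAG at 33 → 15 nt; AUG at 27, stop UAG at 33 → 9 nt.
ORFs ≥ 9 nucleotides: frame 1 7–15 (9 nucleotides), frame 3 21–35 (15 nucleotides), frame 3 27–35 (9 nucleotides). Count = 3.

3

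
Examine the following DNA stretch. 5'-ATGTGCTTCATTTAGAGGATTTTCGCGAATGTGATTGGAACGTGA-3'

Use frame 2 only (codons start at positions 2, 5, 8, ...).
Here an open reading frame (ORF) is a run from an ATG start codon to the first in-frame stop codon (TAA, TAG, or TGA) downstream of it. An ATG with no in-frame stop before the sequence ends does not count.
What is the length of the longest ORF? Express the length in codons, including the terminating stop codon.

2

Frame 2: TGT GCT TCA TTT AGA GGA TTT TCG CGA ATG TGA TTG GAA CGT — ATG at 29, stop TGA at 32 → 6 nt.
Longest: frame 2, positions 29–34, 6 nt = 2 codons = 1 aa. → 2 codons.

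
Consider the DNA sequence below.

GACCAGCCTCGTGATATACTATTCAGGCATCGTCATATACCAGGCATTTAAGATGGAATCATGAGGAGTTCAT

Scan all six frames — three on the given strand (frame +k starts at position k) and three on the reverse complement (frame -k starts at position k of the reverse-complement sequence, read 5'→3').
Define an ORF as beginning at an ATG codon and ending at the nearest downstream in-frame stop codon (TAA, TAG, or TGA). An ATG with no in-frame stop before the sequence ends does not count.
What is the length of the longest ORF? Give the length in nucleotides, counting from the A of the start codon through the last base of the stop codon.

18

Reverse complement (5'→3'): ATGAACTCCTCATGATTCCATCTTAAATGCCTGGTATATGACGATGCCTGAATAGTATATCACGAGGCTGGTC
Frame +1: GAC CAG CCT CGT GAT ATA CTA TTC AGG CAT CGT CAT ATA CCA GGC ATT TAA GAT GGA ATC ATG AGG AGT TCA — no ATG→stop ORF.
Frame +2: ACC AGC CTC GTG ATA TAC TAT TCA GGC ATC GTC ATA TAC CAG GCA TTT AAG ATG GAA TCA TGA GGA GTT CAT — ATG at 53, stop TGA at 62 → 12 nt.
Frame +3: CCA GCC TCG TGA TAT ACT ATT CAG GCA TCG TCA TAT ACC AGG CAT TTA AGA TGG AAT CAT GAG GAG TTC — no ATG→stop ORF.
Frame -1: ATG AAC TCC TCA TGA TTC CAT CTT AAA TGC CTG GTA TAT GAC GAT GCC TGA ATA GTA TAT CAC GAG GCT GGT — ATG at 1, stop TGA at 13 → 15 nt.
Frame -2: TGA ACT CCT CAT GAT TCC ATC TTA AAT GCC TGG TAT ATG ACG ATG CCT GAA TAG TAT ATC ACG AGG CTG GTC — ATG at 38, stop TAG at 53 → 18 nt; ATG at 44, stop TAG at 53 → 12 nt.
Frame -3: GAA CTC CTC ATG ATT CCA TCT TAA ATG CCT GGT ATA TGA CGA TGC CTG AAT AGT ATA TCA CGA GGC TGG — ATG at 12, stop TAA at 24 → 15 nt; ATG at 27, stop TGA at 39 → 15 nt.
Longest: frame -2, positions 38–55, 18 nt = 6 codons = 5 aa. → 18 nucleotides.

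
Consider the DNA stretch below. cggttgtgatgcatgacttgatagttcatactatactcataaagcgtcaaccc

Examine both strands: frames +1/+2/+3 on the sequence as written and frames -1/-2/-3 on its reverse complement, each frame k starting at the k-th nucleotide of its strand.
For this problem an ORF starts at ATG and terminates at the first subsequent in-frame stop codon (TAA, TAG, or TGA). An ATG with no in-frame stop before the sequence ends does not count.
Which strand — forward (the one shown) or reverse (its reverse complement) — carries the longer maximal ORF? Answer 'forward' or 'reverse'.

Reverse complement (5'→3'): GGGTTGACGCTTTATGAGTATAGTATGAACTATCAAGTCATGCATCACAACCG
Frame +1: CGG TTG TGA TGC ATG ACT TGA TAG TTC ATA CTA TAC TCA TAA AGC GTC AAC — ATG at 13, stop TGA at 19 → 9 nt.
Frame +2: GGT TGT GAT GCA TGA CTT GAT AGT TCA TAC TAT ACT CAT AAA GCG TCA ACC — no ATG→stop ORF.
Frame +3: GTT GTG ATG CAT GAC TTG ATA GTT CAT ACT ATA CTC ATA AAG CGT CAA CCC — no ATG→stop ORF.
Frame -1: GGG TTG ACG CTT TAT GAG TAT AGT ATG AAC TAT CAA GTC ATG CAT CAC AAC — no ATG→stop ORF.
Frame -2: GGT TGA CGC TTT ATG AGT ATA GTA TGA ACT ATC AAG TCA TGC ATC ACA ACC — ATG at 14, stop TGA at 26 → 15 nt.
Frame -3: GTT GAC GCT TTA TGA GTA TAG TAT GAA CTA TCA AGT CAT GCA TCA CAA CCG — no ATG→stop ORF.
Forward-strand max 9 nt; reverse-strand max 15 nt. The reverse strand has the longer ORF.

reverse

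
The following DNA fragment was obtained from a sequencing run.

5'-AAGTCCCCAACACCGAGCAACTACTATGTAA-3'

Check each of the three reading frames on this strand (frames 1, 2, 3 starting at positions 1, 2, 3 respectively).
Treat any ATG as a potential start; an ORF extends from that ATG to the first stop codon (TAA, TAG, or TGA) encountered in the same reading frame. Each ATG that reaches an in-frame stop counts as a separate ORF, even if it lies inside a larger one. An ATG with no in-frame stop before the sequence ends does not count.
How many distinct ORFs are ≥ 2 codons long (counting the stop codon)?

1

Frame 1: AAG TCC CCA ACA CCG AGC AAC TAC TAT GTA — no ATG→stop ORF.
Frame 2: AGT CCC CAA CAC CGA GCA ACT ACT ATG TAA — ATG at 26, stop TAA at 29 → 6 nt.
Frame 3: GTC CCC AAC ACC GAG CAA CTA CTA TGT — no ATG→stop ORF.
ORFs ≥ 2 codons: frame 2 26–31 (2 codons). Count = 1.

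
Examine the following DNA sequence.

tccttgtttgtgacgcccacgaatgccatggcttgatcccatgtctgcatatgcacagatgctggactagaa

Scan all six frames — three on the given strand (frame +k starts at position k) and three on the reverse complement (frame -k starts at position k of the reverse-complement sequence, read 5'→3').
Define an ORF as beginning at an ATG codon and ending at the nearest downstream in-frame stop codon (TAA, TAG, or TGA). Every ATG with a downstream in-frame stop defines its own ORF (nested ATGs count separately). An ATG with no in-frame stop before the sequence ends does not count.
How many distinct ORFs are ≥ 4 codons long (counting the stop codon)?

Reverse complement (5'→3'): TTCTAGTCCAGCATCTGTGCATATGCAGACATGGGATCAAGCCATGGCATTCGTGGGCGTCACAAACAAGGA
Frame +1: TCC TTG TTT GTG ACG CCC ACG AAT GCC ATG GCT TGA TCC CAT GTC TGC ATA TGC ACA GAT GCT GGA CTA GAA — ATG at 28, stop TGA at 34 → 9 nt.
Frame +2: CCT TGT TTG TGA CGC CCA CGA ATG CCA TGG CTT GAT CCC ATG TCT GCA TAT GCA CAG ATG CTG GAC TAG — ATG at 23, stop TAG at 68 → 48 nt; ATG at 41, stop TAG at 68 → 30 nt; ATG at 59, stop TAG at 68 → 12 nt.
Frame +3: CTT GTT TGT GAC GCC CAC GAA TGC CAT GGC TTG ATC CCA TGT CTG CAT ATG CAC AGA TGC TGG ACT AGA — no ATG→stop ORF.
Frame -1: TTC TAG TCC AGC ATC TGT GCA TAT GCA GAC ATG GGA TCA AGC CAT GGC ATT CGT GGG CGT CAC AAA CAA GGA — no ATG→stop ORF.
Frame -2: TCT AGT CCA GCA TCT GTG CAT ATG CAG ACA TGG GAT CAA GCC ATG GCA TTC GTG GGC GTC ACA AAC AAG — no ATG→stop ORF.
Frame -3: CTA GTC CAG CAT CTG TGC ATA TGC AGA CAT GGG ATC AAG CCA TGG CAT TCG TGG GCG TCA CAA ACA AGG — no ATG→stop ORF.
ORFs ≥ 4 codons: frame +2 23–70 (16 codons), frame +2 41–70 (10 codons), frame +2 59–70 (4 codons). Count = 3.

3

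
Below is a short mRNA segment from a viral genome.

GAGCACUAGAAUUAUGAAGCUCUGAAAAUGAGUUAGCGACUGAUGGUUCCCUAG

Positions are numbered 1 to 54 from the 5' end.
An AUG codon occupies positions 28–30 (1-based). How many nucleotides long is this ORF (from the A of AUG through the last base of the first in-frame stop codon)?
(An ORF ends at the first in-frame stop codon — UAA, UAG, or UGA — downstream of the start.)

Codons from position 28: AUG (28–30), AGU (31–33), UAG (34–36).
UAG is the first in-frame stop; ORF spans 28–36, 9 nucleotides.

9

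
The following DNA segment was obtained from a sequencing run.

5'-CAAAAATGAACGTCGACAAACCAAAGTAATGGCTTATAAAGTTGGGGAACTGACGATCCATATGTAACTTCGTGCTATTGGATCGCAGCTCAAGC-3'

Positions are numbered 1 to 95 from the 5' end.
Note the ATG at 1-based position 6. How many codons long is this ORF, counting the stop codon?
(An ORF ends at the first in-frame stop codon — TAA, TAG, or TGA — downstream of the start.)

8

Codons from position 6: ATG (6–8), AAC (9–11), GTC (12–14), GAC (15–17), AAA (18–20), CCA (21–23), AAG (24–26), TAA (27–29).
TAA is the first in-frame stop; that's 8 codons including the stop.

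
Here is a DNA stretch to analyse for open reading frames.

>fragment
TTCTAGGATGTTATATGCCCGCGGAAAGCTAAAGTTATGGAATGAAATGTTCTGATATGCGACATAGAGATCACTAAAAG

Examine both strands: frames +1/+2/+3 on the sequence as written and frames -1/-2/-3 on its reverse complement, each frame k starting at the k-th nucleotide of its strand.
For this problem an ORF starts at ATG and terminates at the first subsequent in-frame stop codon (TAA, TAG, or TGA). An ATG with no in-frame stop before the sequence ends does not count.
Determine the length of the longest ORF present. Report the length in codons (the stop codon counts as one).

Reverse complement (5'→3'): CTTTTAGTGATCTCTATGTCGCATATCAGAACATTTCATTCCATAACTTTAGCTTTCCGCGGGCATATAACATCCTAGAA
Frame +1: TTC TAG GAT GTT ATA TGC CCG CGG AAA GCT AAA GTT ATG GAA TGA AAT GTT CTG ATA TGC GAC ATA GAG ATC ACT AAA — ATG at 37, stop TGA at 43 → 9 nt.
Frame +2: TCT AGG ATG TTA TAT GCC CGC GGA AAG CTA AAG TTA TGG AAT GAA ATG TTC TGA TAT GCG ACA TAG AGA TCA CTA AAA — ATG at 8, stop TGA at 53 → 48 nt; ATG at 47, stop TGA at 53 → 9 nt.
Frame +3: CTA GGA TGT TAT ATG CCC GCG GAA AGC TAA AGT TAT GGA ATG AAA TGT TCT GAT ATG CGA CAT AGA GAT CAC TAA AAG — ATG at 15, stop TAA at 30 → 18 nt; ATG at 42, stop TAA at 75 → 36 nt; ATG at 57, stop TAA at 75 → 21 nt.
Frame -1: CTT TTA GTG ATC TCT ATG TCG CAT ATC AGA ACA TTT CAT TCC ATA ACT TTA GCT TTC CGC GGG CAT ATA ACA TCC TAG — ATG at 16, stop TAG at 76 → 63 nt.
Frame -2: TTT TAG TGA TCT CTA TGT CGC ATA TCA GAA CAT TTC ATT CCA TAA CTT TAG CTT TCC GCG GGC ATA TAA CAT CCT AGA — no ATG→stop ORF.
Frame -3: TTT AGT GAT CTC TAT GTC GCA TAT CAG AAC ATT TCA TTC CAT AAC TTT AGC TTT CCG CGG GCA TAT AAC ATC CTA GAA — no ATG→stop ORF.
Longest: frame -1, positions 16–78, 63 nt = 21 codons = 20 aa. → 21 codons.

21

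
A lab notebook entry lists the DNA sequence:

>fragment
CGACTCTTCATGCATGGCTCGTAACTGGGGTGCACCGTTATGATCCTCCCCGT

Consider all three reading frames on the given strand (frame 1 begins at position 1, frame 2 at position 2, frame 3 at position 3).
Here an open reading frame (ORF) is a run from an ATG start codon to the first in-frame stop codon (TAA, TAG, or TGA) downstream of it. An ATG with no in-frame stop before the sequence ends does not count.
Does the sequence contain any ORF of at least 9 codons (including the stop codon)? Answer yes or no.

yes

Frame 1: CGA CTC TTC ATG CAT GGC TCG TAA CTG GGG TGC ACC GTT ATG ATC CTC CCC — ATG at 10, stop TAA at 22 → 15 nt.
Frame 2: GAC TCT TCA TGC ATG GCT CGT AAC TGG GGT GCA CCG TTA TGA TCC TCC CCG — ATG at 14, stop TGA at 41 → 30 nt.
Frame 3: ACT CTT CAT GCA TGG CTC GTA ACT GGG GTG CAC CGT TAT GAT CCT CCC CGT — no ATG→stop ORF.
Frame 2 has an ORF of 10 codons (positions 14–43) ≥ 9, so yes.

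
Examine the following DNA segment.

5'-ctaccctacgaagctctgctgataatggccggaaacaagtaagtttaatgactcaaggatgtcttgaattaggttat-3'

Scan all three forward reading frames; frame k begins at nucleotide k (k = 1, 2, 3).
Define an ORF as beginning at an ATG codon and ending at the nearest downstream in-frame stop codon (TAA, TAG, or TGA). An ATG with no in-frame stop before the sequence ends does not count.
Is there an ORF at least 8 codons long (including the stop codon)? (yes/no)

Frame 1: CTA CCC TAC GAA GCT CTG CTG ATA ATG GCC GGA AAC AAG TAA GTT TAA TGA CTC AAG GAT GTC TTG AAT TAG GTT — ATG at 25, stop TAA at 40 → 18 nt.
Frame 2: TAC CCT ACG AAG CTC TGC TGA TAA TGG CCG GAA ACA AGT AAG TTT AAT GAC TCA AGG ATG TCT TGA ATT AGG TTA — ATG at 59, stop TGA at 65 → 9 nt.
Frame 3: ACC CTA CGA AGC TCT GCT GAT AAT GGC CGG AAA CAA GTA AGT TTA ATG ACT CAA GGA TGT CTT GAA TTA GGT TAT — no ATG→stop ORF.
Largest ORF found is 6 codons < 8, so no.

no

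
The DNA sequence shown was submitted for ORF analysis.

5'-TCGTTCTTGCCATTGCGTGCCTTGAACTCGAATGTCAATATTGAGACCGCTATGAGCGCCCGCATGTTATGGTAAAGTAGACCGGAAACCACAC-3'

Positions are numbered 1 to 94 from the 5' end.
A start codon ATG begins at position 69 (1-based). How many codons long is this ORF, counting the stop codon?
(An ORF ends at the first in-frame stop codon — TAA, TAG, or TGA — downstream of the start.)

4

Codons from position 69: ATG (69–71), GTA (72–74), AAG (75–77), TAG (78–80).
TAG is the first in-frame stop; that's 4 codons including the stop.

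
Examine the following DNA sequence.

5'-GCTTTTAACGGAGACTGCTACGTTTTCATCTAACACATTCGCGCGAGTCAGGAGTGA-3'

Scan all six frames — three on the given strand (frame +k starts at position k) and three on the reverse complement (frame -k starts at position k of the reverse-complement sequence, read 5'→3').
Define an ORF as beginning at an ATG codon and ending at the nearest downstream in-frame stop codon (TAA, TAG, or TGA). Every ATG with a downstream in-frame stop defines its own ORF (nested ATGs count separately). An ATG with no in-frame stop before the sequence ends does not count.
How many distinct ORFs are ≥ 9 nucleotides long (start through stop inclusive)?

Reverse complement (5'→3'): TCACTCCTGACTCGCGCGAATGTGTTAGATGAAAACGTAGCAGTCTCCGTTAAAAGC
Frame +1: GCT TTT AAC GGA GAC TGC TAC GTT TTC ATC TAA CAC ATT CGC GCG AGT CAG GAG TGA — no ATG→stop ORF.
Frame +2: CTT TTA ACG GAG ACT GCT ACG TTT TCA TCT AAC ACA TTC GCG CGA GTC AGG AGT — no ATG→stop ORF.
Frame +3: TTT TAA CGG AGA CTG CTA CGT TTT CAT CTA ACA CAT TCG CGC GAG TCA GGA GTG — no ATG→stop ORF.
Frame -1: TCA CTC CTG ACT CGC GCG AAT GTG TTA GAT GAA AAC GTA GCA GTC TCC GTT AAA AGC — no ATG→stop ORF.
Frame -2: CAC TCC TGA CTC GCG CGA ATG TGT TAG ATG AAA ACG TAG CAG TCT CCG TTA AAA — ATG at 20, stop TAG at 26 → 9 nt; ATG at 29, stop TAG at 38 → 12 nt.
Frame -3: ACT CCT GAC TCG CGC GAA TGT GTT AGA TGA AAA CGT AGC AGT CTC CGT TAA AAG — no ATG→stop ORF.
ORFs ≥ 9 nucleotides: frame -2 20–28 (9 nucleotides), frame -2 29–40 (12 nucleotides). Count = 2.

2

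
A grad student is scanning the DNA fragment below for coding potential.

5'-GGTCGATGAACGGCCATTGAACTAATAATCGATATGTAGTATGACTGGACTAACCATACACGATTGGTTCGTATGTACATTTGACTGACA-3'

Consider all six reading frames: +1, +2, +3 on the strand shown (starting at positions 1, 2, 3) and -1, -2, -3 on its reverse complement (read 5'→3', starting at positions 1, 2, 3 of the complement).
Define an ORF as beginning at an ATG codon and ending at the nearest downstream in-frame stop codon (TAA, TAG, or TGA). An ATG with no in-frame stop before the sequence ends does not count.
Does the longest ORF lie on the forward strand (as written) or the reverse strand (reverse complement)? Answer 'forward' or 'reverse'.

forward

Reverse complement (5'→3'): TGTCAGTCAAATGTACATACGAACCAATCGTGTATGGTTAGTCCAGTCATACTACATATCGATTATTAGTTCAATGGCCGTTCATCGACC
Frame +1: GGT CGA TGA ACG GCC ATT GAA CTA ATA ATC GAT ATG TAG TAT GAC TGG ACT AAC CAT ACA CGA TTG GTT CGT ATG TAC ATT TGA CTG ACA — ATG at 34, stop TAG at 37 → 6 nt; ATG at 73, stop TGA at 82 → 12 nt.
Frame +2: GTC GAT GAA CGG CCA TTG AAC TAA TAA TCG ATA TGT AGT ATG ACT GGA CTA ACC ATA CAC GAT TGG TTC GTA TGT ACA TTT GAC TGA — ATG at 41, stop TGA at 86 → 48 nt.
Frame +3: TCG ATG AAC GGC CAT TGA ACT AAT AAT CGA TAT GTA GTA TGA CTG GAC TAA CCA TAC ACG ATT GGT TCG TAT GTA CAT TTG ACT GAC — ATG at 6, stop TGA at 18 → 15 nt.
Frame -1: TGT CAG TCA AAT GTA CAT ACG AAC CAA TCG TGT ATG GTT AGT CCA GTC ATA CTA CAT ATC GAT TAT TAG TTC AAT GGC CGT TCA TCG ACC — ATG at 34, stop TAG at 67 → 36 nt.
Frame -2: GTC AGT CAA ATG TAC ATA CGA ACC AAT CGT GTA TGG TTA GTC CAG TCA TAC TAC ATA TCG ATT ATT AGT TCA ATG GCC GTT CAT CGA — no ATG→stop ORF.
Frame -3: TCA GTC AAA TGT ACA TAC GAA CCA ATC GTG TAT GGT TAG TCC AGT CAT ACT ACA TAT CGA TTA TTA GTT CAA TGG CCG TTC ATC GAC — no ATG→stop ORF.
Forward-strand max 48 nt; reverse-strand max 36 nt. The forward strand has the longer ORF.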